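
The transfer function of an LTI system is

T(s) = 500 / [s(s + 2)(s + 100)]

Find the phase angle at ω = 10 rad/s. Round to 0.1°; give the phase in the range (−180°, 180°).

At s = jω = j10:
pole (s+2): 2 + j10 → |·| = √(2²+10²) = √104 ≈ 10.198, ∠ = arctan(10/2) ≈ 78.69°
pole (s+100): 100 + j10 → |·| = √(100²+10²) = √10100 ≈ 100.5, ∠ = arctan(10/100) ≈ 5.71°
pole at origin: |s| = 10, ∠ = 90.00° (in denominator)
∠T = 0.00° − 174.40° = -174.40°

-174.4°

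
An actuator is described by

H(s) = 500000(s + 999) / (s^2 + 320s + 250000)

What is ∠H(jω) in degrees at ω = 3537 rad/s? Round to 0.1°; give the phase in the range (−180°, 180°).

-100.5°

At s = jω = j3537:
zero (s+999): 999 + j3537 → |·| = √(999²+3537²) = √13508370 ≈ 3675.4, ∠ = arctan(3537/999) ≈ 74.23°
quadratic: (j3537)² + 320·j3537 + 250000 = -12260369 + j1131840 → |·| ≈ 1.2313e+07, ∠ ≈ 174.73°
∠H = 74.23° − 174.73° = -100.50°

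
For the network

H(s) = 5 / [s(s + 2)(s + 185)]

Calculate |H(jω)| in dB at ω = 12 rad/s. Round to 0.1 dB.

At s = jω = j12:
pole (s+2): 2 + j12 → |·| = √(2²+12²) = √148 ≈ 12.166, ∠ = arctan(12/2) ≈ 80.54°
pole (s+185): 185 + j12 → |·| = √(185²+12²) = √34369 ≈ 185.39, ∠ = arctan(12/185) ≈ 3.71°
pole at origin: |s| = 12, ∠ = 90.00° (in denominator)
|H| = 5 / 27065 ≈ 0.00018474
Gain = 20 log₁₀(0.00018474) ≈ -74.67 dB

-74.7 dB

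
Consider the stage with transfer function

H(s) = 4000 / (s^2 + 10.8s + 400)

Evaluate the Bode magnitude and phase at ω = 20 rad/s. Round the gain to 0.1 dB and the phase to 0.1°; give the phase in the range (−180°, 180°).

At s = jω = j20:
quadratic: (j20)² + 10.8·j20 + 400 = 0 + j216 → |·| ≈ 216, ∠ ≈ 90.00°
|H| = 4000 / 216 ≈ 18.519
Gain = 20 log₁₀(18.519) ≈ 25.35 dB
∠H = 0.00° − 90.00° = -90.00°

25.4 dB, -90.0°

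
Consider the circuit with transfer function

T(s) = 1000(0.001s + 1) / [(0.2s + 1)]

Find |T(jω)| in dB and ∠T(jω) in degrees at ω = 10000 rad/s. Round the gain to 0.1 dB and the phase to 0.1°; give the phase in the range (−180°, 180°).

14.0 dB, -5.7°

At ω = 10000 rad/s:
zero (1 + j10000·0.001) = 1 + j10 → |·| ≈ 10.05, ∠ ≈ 84.29°
pole (1 + j10000·0.2) = 1 + j2000 → |·| ≈ 2000, ∠ ≈ 89.97°
|T| = 1000 · 10.05 / (2000) ≈ 5.025
Gain = 20 log₁₀(5.025) ≈ 14.02 dB
∠T = (84.29°) − (89.97°) = -5.68°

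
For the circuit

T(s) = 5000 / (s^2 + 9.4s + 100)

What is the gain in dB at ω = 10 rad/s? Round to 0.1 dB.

At s = jω = j10:
quadratic: (j10)² + 9.4·j10 + 100 = 0 + j94 → |·| ≈ 94, ∠ ≈ 90.00°
|T| = 5000 / 94 ≈ 53.191
Gain = 20 log₁₀(53.191) ≈ 34.52 dB

34.5 dB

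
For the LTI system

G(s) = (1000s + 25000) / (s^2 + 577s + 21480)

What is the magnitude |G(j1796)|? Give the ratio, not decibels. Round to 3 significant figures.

Substitute s = j1796:
Numerator: 1000(j1796) + 25000 = 25000 + j1796000
Denominator: (j1796)^2 + 577(j1796) + 21480 = -3204136 + j1036292
|N| = √(25000² + 1796000²) ≈ 1.7962e+06, ∠N ≈ 89.20°
|D| = √(3204136² + 1036292²) ≈ 3.3675e+06, ∠D ≈ 162.08°
|G| = 1.7962e+06 / 3.3675e+06 ≈ 0.53339

0.533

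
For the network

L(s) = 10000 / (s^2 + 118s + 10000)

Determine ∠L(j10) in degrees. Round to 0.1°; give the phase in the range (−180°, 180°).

At s = jω = j10:
quadratic: (j10)² + 118·j10 + 10000 = 9900 + j1180 → |·| ≈ 9970.1, ∠ ≈ 6.80°
∠L = 0.00° − 6.80° = -6.80°

-6.8°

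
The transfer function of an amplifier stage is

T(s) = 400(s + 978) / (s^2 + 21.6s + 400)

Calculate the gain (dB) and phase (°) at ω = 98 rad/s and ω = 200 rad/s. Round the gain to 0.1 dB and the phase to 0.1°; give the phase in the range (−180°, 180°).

ω = 98: 32.4 dB, -161.3°; ω = 200: 20.0 dB, -162.2°

At s = jω = j98:
zero (s+978): 978 + j98 → |·| = √(978²+98²) = √966088 ≈ 982.9, ∠ = arctan(98/978) ≈ 5.72°
quadratic: (j98)² + 21.6·j98 + 400 = -9204 + j2116.8 → |·| ≈ 9444.3, ∠ ≈ 167.05°
|T| = 400 · 982.9 / 9444.3 ≈ 41.629
Gain = 20 log₁₀(41.629) ≈ 32.39 dB
∠T = 5.72° − 167.05° = -161.33°

At s = jω = j200:
zero (s+978): 978 + j200 → |·| = √(978²+200²) = √996484 ≈ 998.24, ∠ = arctan(200/978) ≈ 11.56°
quadratic: (j200)² + 21.6·j200 + 400 = -39600 + j4320 → |·| ≈ 39835, ∠ ≈ 173.77°
|T| = 400 · 998.24 / 39835 ≈ 10.024
Gain = 20 log₁₀(10.024) ≈ 20.02 dB
∠T = 11.56° − 173.77° = -162.21°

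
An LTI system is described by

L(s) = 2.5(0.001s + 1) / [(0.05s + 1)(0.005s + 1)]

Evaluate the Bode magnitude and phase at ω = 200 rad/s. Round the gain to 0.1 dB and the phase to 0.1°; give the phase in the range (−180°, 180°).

-14.9 dB, -118.0°

At ω = 200 rad/s:
zero (1 + j200·0.001) = 1 + j0.2 → |·| ≈ 1.0198, ∠ ≈ 11.31°
pole (1 + j200·0.05) = 1 + j10 → |·| ≈ 10.05, ∠ ≈ 84.29°
pole (1 + j200·0.005) = 1 + j1 → |·| ≈ 1.4142, ∠ ≈ 45.00°
|L| = 2.5 · 1.0198 / (10.05 · 1.4142) ≈ 0.17938
Gain = 20 log₁₀(0.17938) ≈ -14.92 dB
∠L = (11.31°) − (84.29° + 45.00°) = -117.98°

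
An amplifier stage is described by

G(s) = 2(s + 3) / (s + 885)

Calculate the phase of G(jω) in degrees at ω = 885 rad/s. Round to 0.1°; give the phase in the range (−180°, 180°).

44.8°

At s = jω = j885:
zero (s+3): 3 + j885 → |·| = √(3²+885²) = √783234 ≈ 885.01, ∠ = arctan(885/3) ≈ 89.81°
pole (s+885): 885 + j885 → |·| = √(885²+885²) = √1566450 ≈ 1251.6, ∠ = arctan(885/885) ≈ 45.00°
∠G = 89.81° − 45.00° = 44.81°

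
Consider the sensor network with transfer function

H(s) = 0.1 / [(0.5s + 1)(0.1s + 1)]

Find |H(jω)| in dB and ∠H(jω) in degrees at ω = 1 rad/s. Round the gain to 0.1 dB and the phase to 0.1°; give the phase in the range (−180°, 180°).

At ω = 1 rad/s:
pole (1 + j1·0.5) = 1 + j0.5 → |·| ≈ 1.118, ∠ ≈ 26.57°
pole (1 + j1·0.1) = 1 + j0.1 → |·| ≈ 1.005, ∠ ≈ 5.71°
|H| = 0.1 · 1 / (1.118 · 1.005) ≈ 0.089
Gain = 20 log₁₀(0.089) ≈ -21.01 dB
∠H = (0°) − (26.57° + 5.71°) = -32.28°

-21.0 dB, -32.3°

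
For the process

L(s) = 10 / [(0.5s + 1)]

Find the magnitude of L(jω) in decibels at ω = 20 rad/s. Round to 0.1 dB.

At ω = 20 rad/s:
pole (1 + j20·0.5) = 1 + j10 → |·| ≈ 10.05, ∠ ≈ 84.29°
|L| = 10 · 1 / (10.05) ≈ 0.99502
Gain = 20 log₁₀(0.99502) ≈ -0.04 dB

-0.0 dB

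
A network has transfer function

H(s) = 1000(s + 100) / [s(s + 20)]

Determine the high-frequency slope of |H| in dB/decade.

Each pole contributes −20 dB/decade at high frequency; each zero contributes +20 dB/decade.
Net: 1 zero(s) − 2 pole(s) → -20 dB/decade.

-20 dB/decade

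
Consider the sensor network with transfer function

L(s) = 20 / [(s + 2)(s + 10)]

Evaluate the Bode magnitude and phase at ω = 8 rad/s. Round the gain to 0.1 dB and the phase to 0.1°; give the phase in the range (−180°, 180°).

-14.5 dB, -114.6°

At s = jω = j8:
pole (s+2): 2 + j8 → |·| = √(2²+8²) = √68 ≈ 8.2462, ∠ = arctan(8/2) ≈ 75.96°
pole (s+10): 10 + j8 → |·| = √(10²+8²) = √164 ≈ 12.806, ∠ = arctan(8/10) ≈ 38.66°
|L| = 20 / 105.6 ≈ 0.18939
Gain = 20 log₁₀(0.18939) ≈ -14.45 dB
∠L = 0.00° − 114.62° = -114.62°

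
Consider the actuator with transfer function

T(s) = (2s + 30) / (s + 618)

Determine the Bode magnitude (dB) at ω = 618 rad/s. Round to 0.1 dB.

3.0 dB

Substitute s = j618:
Numerator: 2(j618) + 30 = 30 + j1236
Denominator: (j618) + 618 = 618 + j618
|N| = √(30² + 1236²) ≈ 1236.4, ∠N ≈ 88.61°
|D| = √(618² + 618²) ≈ 873.98, ∠D ≈ 45.00°
|T| = 1236.4 / 873.98 ≈ 1.4147
Gain = 20 log₁₀(1.4147) ≈ 3.01 dB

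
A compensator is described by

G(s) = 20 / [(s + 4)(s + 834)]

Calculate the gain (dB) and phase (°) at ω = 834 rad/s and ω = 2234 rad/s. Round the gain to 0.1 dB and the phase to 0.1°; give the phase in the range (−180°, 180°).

At s = jω = j834:
pole (s+4): 4 + j834 → |·| = √(4²+834²) = √695572 ≈ 834.01, ∠ = arctan(834/4) ≈ 89.73°
pole (s+834): 834 + j834 → |·| = √(834²+834²) = √1391112 ≈ 1179.5, ∠ = arctan(834/834) ≈ 45.00°
|G| = 20 / 9.8371e+05 ≈ 2.0331e-05
Gain = 20 log₁₀(2.0331e-05) ≈ -93.84 dB
∠G = 0.00° − 134.73° = -134.73°

At s = jω = j2234:
pole (s+4): 4 + j2234 → |·| = √(4²+2234²) = √4990772 ≈ 2234, ∠ = arctan(2234/4) ≈ 89.90°
pole (s+834): 834 + j2234 → |·| = √(834²+2234²) = √5686312 ≈ 2384.6, ∠ = arctan(2234/834) ≈ 69.53°
|G| = 20 / 5.3272e+06 ≈ 3.7543e-06
Gain = 20 log₁₀(3.7543e-06) ≈ -108.51 dB
∠G = 0.00° − 159.43° = -159.43°

ω = 834: -93.8 dB, -134.7°; ω = 2234: -108.5 dB, -159.4°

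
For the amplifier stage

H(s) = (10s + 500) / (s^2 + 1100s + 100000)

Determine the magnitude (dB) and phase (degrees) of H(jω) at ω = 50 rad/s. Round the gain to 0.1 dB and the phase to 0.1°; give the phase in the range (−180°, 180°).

-44.0 dB, 15.6°

Substitute s = j50:
Numerator: 10(j50) + 500 = 500 + j500
Denominator: (j50)^2 + 1100(j50) + 100000 = 97500 + j55000
|N| = √(500² + 500²) ≈ 707.11, ∠N ≈ 45.00°
|D| = √(97500² + 55000²) ≈ 1.1194e+05, ∠D ≈ 29.43°
|H| = 707.11 / 1.1194e+05 ≈ 0.0063169
Gain = 20 log₁₀(0.0063169) ≈ -43.99 dB
∠H = 45.00° − 29.43° = 15.57°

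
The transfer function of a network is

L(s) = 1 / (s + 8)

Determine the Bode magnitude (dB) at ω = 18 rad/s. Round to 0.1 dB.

Substitute s = j18:
Numerator: 1 = 1 + j0
Denominator: (j18) + 8 = 8 + j18
|N| = √(1² + 0²) ≈ 1, ∠N ≈ 0.00°
|D| = √(8² + 18²) ≈ 19.698, ∠D ≈ 66.04°
|L| = 1 / 19.698 ≈ 0.050767
Gain = 20 log₁₀(0.050767) ≈ -25.89 dB

-25.9 dB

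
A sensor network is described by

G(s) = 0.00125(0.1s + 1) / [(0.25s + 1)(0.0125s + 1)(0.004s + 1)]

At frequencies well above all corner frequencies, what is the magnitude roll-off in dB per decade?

Each pole contributes −20 dB/decade at high frequency; each zero contributes +20 dB/decade.
Net: 1 zero(s) − 3 pole(s) → -40 dB/decade.

-40 dB/decade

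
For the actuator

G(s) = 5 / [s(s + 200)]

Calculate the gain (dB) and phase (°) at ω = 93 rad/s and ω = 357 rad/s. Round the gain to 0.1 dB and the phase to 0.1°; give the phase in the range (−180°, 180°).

ω = 93: -72.3 dB, -114.9°; ω = 357: -89.3 dB, -150.7°

At s = jω = j93:
pole (s+200): 200 + j93 → |·| = √(200²+93²) = √48649 ≈ 220.57, ∠ = arctan(93/200) ≈ 24.94°
pole at origin: |s| = 93, ∠ = 90.00° (in denominator)
|G| = 5 / 20513 ≈ 0.00024375
Gain = 20 log₁₀(0.00024375) ≈ -72.26 dB
∠G = 0.00° − 114.94° = -114.94°

At s = jω = j357:
pole (s+200): 200 + j357 → |·| = √(200²+357²) = √167449 ≈ 409.21, ∠ = arctan(357/200) ≈ 60.74°
pole at origin: |s| = 357, ∠ = 90.00° (in denominator)
|G| = 5 / 1.4609e+05 ≈ 3.4225e-05
Gain = 20 log₁₀(3.4225e-05) ≈ -89.31 dB
∠G = 0.00° − 150.74° = -150.74°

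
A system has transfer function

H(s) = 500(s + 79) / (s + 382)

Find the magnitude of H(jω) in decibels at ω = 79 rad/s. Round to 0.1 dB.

At s = jω = j79:
zero (s+79): 79 + j79 → |·| = √(79²+79²) = √12482 ≈ 111.72, ∠ = arctan(79/79) ≈ 45.00°
pole (s+382): 382 + j79 → |·| = √(382²+79²) = √152165 ≈ 390.08, ∠ = arctan(79/382) ≈ 11.68°
|H| = 500 · 111.72 / 390.08 ≈ 143.2
Gain = 20 log₁₀(143.2) ≈ 43.12 dB

43.1 dB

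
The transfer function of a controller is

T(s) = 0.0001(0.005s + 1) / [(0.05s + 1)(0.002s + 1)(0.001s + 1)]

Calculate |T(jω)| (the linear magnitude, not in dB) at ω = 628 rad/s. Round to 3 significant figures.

At ω = 628 rad/s:
zero (1 + j628·0.005) = 1 + j3.14 → |·| ≈ 3.2954, ∠ ≈ 72.33°
pole (1 + j628·0.05) = 1 + j31.4 → |·| ≈ 31.416, ∠ ≈ 88.18°
pole (1 + j628·0.002) = 1 + j1.256 → |·| ≈ 1.6055, ∠ ≈ 51.47°
pole (1 + j628·0.001) = 1 + j0.628 → |·| ≈ 1.1808, ∠ ≈ 32.13°
|T| = 0.0001 · 3.2954 / (31.416 · 1.6055 · 1.1808) ≈ 5.5331e-06

5.53e-06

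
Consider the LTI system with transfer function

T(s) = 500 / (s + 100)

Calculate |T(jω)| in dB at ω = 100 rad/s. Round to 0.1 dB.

At s = jω = j100:
pole (s+100): 100 + j100 → |·| = √(100²+100²) = √20000 ≈ 141.42, ∠ = arctan(100/100) ≈ 45.00°
|T| = 500 / 141.42 ≈ 3.5356
Gain = 20 log₁₀(3.5356) ≈ 10.97 dB

11.0 dB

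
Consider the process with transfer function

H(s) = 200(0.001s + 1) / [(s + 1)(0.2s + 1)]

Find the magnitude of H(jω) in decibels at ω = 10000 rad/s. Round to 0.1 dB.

-80.0 dB

At ω = 10000 rad/s:
zero (1 + j10000·0.001) = 1 + j10 → |·| ≈ 10.05, ∠ ≈ 84.29°
pole (1 + j10000·1) = 1 + j10000 → |·| ≈ 10000, ∠ ≈ 89.99°
pole (1 + j10000·0.2) = 1 + j2000 → |·| ≈ 2000, ∠ ≈ 89.97°
|H| = 200 · 10.05 / (10000 · 2000) ≈ 0.0001005
Gain = 20 log₁₀(0.0001005) ≈ -79.96 dB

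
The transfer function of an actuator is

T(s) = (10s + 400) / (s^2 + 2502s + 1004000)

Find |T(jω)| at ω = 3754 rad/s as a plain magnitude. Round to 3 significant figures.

Substitute s = j3754:
Numerator: 10(j3754) + 400 = 400 + j37540
Denominator: (j3754)^2 + 2502(j3754) + 1004000 = -13088516 + j9392508
|N| = √(400² + 37540²) ≈ 37542, ∠N ≈ 89.39°
|D| = √(13088516² + 9392508²) ≈ 1.611e+07, ∠D ≈ 144.34°
|T| = 37542 / 1.611e+07 ≈ 0.0023304

0.00233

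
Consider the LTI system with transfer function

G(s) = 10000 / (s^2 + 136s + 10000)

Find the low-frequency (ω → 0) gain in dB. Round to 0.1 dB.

0.0 dB

G(0) = 10000 / 10000 = 1
20 log₁₀(1) ≈ 0.00 dB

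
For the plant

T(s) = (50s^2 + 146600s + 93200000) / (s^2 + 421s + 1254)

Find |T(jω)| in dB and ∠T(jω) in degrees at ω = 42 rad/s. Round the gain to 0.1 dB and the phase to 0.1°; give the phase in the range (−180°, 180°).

74.4 dB, -87.9°

Substitute s = j42:
Numerator: 50(j42)^2 + 146600(j42) + 93200000 = 93111800 + j6157200
Denominator: (j42)^2 + 421(j42) + 1254 = -510 + j17682
|N| = √(93111800² + 6157200²) ≈ 9.3315e+07, ∠N ≈ 3.78°
|D| = √(510² + 17682²) ≈ 17689, ∠D ≈ 91.65°
|T| = 9.3315e+07 / 17689 ≈ 5275.3
Gain = 20 log₁₀(5275.3) ≈ 74.44 dB
∠T = 3.78° − 91.65° = -87.87°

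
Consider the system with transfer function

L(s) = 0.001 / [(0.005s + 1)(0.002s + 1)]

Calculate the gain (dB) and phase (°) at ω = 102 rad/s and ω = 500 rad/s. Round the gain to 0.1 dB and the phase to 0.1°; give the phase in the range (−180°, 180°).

ω = 102: -61.2 dB, -38.6°; ω = 500: -71.6 dB, -113.2°

At ω = 102 rad/s:
pole (1 + j102·0.005) = 1 + j0.51 → |·| ≈ 1.1225, ∠ ≈ 27.02°
pole (1 + j102·0.002) = 1 + j0.204 → |·| ≈ 1.0206, ∠ ≈ 11.53°
|L| = 0.001 · 1 / (1.1225 · 1.0206) ≈ 0.00087289
Gain = 20 log₁₀(0.00087289) ≈ -61.18 dB
∠L = (0°) − (27.02° + 11.53°) = -38.55°

At ω = 500 rad/s:
pole (1 + j500·0.005) = 1 + j2.5 → |·| ≈ 2.6926, ∠ ≈ 68.20°
pole (1 + j500·0.002) = 1 + j1 → |·| ≈ 1.4142, ∠ ≈ 45.00°
|L| = 0.001 · 1 / (2.6926 · 1.4142) ≈ 0.00026261
Gain = 20 log₁₀(0.00026261) ≈ -71.61 dB
∠L = (0°) − (68.20° + 45.00°) = -113.20°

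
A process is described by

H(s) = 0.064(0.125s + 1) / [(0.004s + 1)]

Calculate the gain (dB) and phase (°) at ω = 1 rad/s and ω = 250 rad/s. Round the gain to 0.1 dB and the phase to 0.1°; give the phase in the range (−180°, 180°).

At ω = 1 rad/s:
zero (1 + j1·0.125) = 1 + j0.125 → |·| ≈ 1.0078, ∠ ≈ 7.13°
pole (1 + j1·0.004) = 1 + j0.004 → |·| ≈ 1, ∠ ≈ 0.23°
|H| = 0.064 · 1.0078 / (1) ≈ 0.064499
Gain = 20 log₁₀(0.064499) ≈ -23.81 dB
∠H = (7.13°) − (0.23°) = 6.90°

At ω = 250 rad/s:
zero (1 + j250·0.125) = 1 + j31.25 → |·| ≈ 31.266, ∠ ≈ 88.17°
pole (1 + j250·0.004) = 1 + j1 → |·| ≈ 1.4142, ∠ ≈ 45.00°
|H| = 0.064 · 31.266 / (1.4142) ≈ 1.415
Gain = 20 log₁₀(1.415) ≈ 3.02 dB
∠H = (88.17°) − (45.00°) = 43.17°

ω = 1: -23.8 dB, 6.9°; ω = 250: 3.0 dB, 43.2°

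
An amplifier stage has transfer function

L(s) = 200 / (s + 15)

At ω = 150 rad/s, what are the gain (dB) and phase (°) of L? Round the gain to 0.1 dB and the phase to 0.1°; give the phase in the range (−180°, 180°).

2.5 dB, -84.3°

At s = jω = j150:
pole (s+15): 15 + j150 → |·| = √(15²+150²) = √22725 ≈ 150.75, ∠ = arctan(150/15) ≈ 84.29°
|L| = 200 / 150.75 ≈ 1.3267
Gain = 20 log₁₀(1.3267) ≈ 2.46 dB
∠L = 0.00° − 84.29° = -84.29°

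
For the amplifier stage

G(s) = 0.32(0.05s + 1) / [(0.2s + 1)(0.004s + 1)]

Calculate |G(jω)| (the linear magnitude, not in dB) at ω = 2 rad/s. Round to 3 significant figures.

0.299

At ω = 2 rad/s:
zero (1 + j2·0.05) = 1 + j0.1 → |·| ≈ 1.005, ∠ ≈ 5.71°
pole (1 + j2·0.2) = 1 + j0.4 → |·| ≈ 1.077, ∠ ≈ 21.80°
pole (1 + j2·0.004) = 1 + j0.008 → |·| ≈ 1, ∠ ≈ 0.46°
|G| = 0.32 · 1.005 / (1.077 · 1) ≈ 0.29861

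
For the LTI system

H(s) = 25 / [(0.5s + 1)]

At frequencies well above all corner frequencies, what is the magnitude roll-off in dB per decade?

Each pole contributes −20 dB/decade at high frequency; each zero contributes +20 dB/decade.
Net: 0 zero(s) − 1 pole(s) → -20 dB/decade.

-20 dB/decade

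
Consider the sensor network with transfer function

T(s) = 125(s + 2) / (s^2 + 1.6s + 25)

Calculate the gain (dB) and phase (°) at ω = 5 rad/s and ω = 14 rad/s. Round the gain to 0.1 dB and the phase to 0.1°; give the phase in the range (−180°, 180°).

ω = 5: 38.5 dB, -21.8°; ω = 14: 20.2 dB, -90.7°

At s = jω = j5:
zero (s+2): 2 + j5 → |·| = √(2²+5²) = √29 ≈ 5.3852, ∠ = arctan(5/2) ≈ 68.20°
quadratic: (j5)² + 1.6·j5 + 25 = 0 + j8 → |·| ≈ 8, ∠ ≈ 90.00°
|T| = 125 · 5.3852 / 8 ≈ 84.144
Gain = 20 log₁₀(84.144) ≈ 38.50 dB
∠T = 68.20° − 90.00° = -21.80°

At s = jω = j14:
zero (s+2): 2 + j14 → |·| = √(2²+14²) = √200 ≈ 14.142, ∠ = arctan(14/2) ≈ 81.87°
quadratic: (j14)² + 1.6·j14 + 25 = -171 + j22.4 → |·| ≈ 172.46, ∠ ≈ 172.54°
|T| = 125 · 14.142 / 172.46 ≈ 10.25
Gain = 20 log₁₀(10.25) ≈ 20.21 dB
∠T = 81.87° − 172.54° = -90.67°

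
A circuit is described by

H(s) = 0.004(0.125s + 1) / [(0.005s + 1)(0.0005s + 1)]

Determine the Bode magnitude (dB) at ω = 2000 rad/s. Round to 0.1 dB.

-23.1 dB

At ω = 2000 rad/s:
zero (1 + j2000·0.125) = 1 + j250 → |·| ≈ 250, ∠ ≈ 89.77°
pole (1 + j2000·0.005) = 1 + j10 → |·| ≈ 10.05, ∠ ≈ 84.29°
pole (1 + j2000·0.0005) = 1 + j1 → |·| ≈ 1.4142, ∠ ≈ 45.00°
|H| = 0.004 · 250 / (10.05 · 1.4142) ≈ 0.07036
Gain = 20 log₁₀(0.07036) ≈ -23.05 dB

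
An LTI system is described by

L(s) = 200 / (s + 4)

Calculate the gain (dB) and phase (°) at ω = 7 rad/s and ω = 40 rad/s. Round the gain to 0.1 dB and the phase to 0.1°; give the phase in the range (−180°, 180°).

ω = 7: 27.9 dB, -60.3°; ω = 40: 13.9 dB, -84.3°

At s = jω = j7:
pole (s+4): 4 + j7 → |·| = √(4²+7²) = √65 ≈ 8.0623, ∠ = arctan(7/4) ≈ 60.26°
|L| = 200 / 8.0623 ≈ 24.807
Gain = 20 log₁₀(24.807) ≈ 27.89 dB
∠L = 0.00° − 60.26° = -60.26°

At s = jω = j40:
pole (s+4): 4 + j40 → |·| = √(4²+40²) = √1616 ≈ 40.2, ∠ = arctan(40/4) ≈ 84.29°
|L| = 200 / 40.2 ≈ 4.9751
Gain = 20 log₁₀(4.9751) ≈ 13.94 dB
∠L = 0.00° − 84.29° = -84.29°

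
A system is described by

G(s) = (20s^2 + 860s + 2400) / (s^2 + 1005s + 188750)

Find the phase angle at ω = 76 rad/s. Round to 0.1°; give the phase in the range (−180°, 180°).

127.3°

Substitute s = j76:
Numerator: 20(j76)^2 + 860(j76) + 2400 = -113120 + j65360
Denominator: (j76)^2 + 1005(j76) + 188750 = 182974 + j76380
|N| = √(113120² + 65360²) ≈ 1.3064e+05, ∠N ≈ 149.98°
|D| = √(182974² + 76380²) ≈ 1.9828e+05, ∠D ≈ 22.66°
∠G = 149.98° − 22.66° = 127.32°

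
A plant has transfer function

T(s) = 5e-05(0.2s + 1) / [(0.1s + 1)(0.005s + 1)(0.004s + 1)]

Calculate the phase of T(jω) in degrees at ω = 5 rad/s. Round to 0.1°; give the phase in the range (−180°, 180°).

15.9°

At ω = 5 rad/s:
zero (1 + j5·0.2) = 1 + j1 → |·| ≈ 1.4142, ∠ ≈ 45.00°
pole (1 + j5·0.1) = 1 + j0.5 → |·| ≈ 1.118, ∠ ≈ 26.57°
pole (1 + j5·0.005) = 1 + j0.025 → |·| ≈ 1.0003, ∠ ≈ 1.43°
pole (1 + j5·0.004) = 1 + j0.02 → |·| ≈ 1.0002, ∠ ≈ 1.15°
∠T = (45.00°) − (26.57° + 1.43° + 1.15°) = 15.85°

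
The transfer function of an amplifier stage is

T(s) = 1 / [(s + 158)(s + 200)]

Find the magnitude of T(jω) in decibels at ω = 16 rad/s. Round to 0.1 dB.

-90.1 dB

At s = jω = j16:
pole (s+158): 158 + j16 → |·| = √(158²+16²) = √25220 ≈ 158.81, ∠ = arctan(16/158) ≈ 5.78°
pole (s+200): 200 + j16 → |·| = √(200²+16²) = √40256 ≈ 200.64, ∠ = arctan(16/200) ≈ 4.57°
|T| = 1 / 31864 ≈ 3.1383e-05
Gain = 20 log₁₀(3.1383e-05) ≈ -90.07 dB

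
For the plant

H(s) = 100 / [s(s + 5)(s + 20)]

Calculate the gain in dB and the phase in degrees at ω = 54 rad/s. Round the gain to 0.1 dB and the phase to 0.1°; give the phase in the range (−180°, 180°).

-64.5 dB, 115.6°

At s = jω = j54:
pole (s+5): 5 + j54 → |·| = √(5²+54²) = √2941 ≈ 54.231, ∠ = arctan(54/5) ≈ 84.71°
pole (s+20): 20 + j54 → |·| = √(20²+54²) = √3316 ≈ 57.585, ∠ = arctan(54/20) ≈ 69.68°
pole at origin: |s| = 54, ∠ = 90.00° (in denominator)
|H| = 100 / 1.6864e+05 ≈ 0.00059298
Gain = 20 log₁₀(0.00059298) ≈ -64.54 dB
∠H = 0.00° − 244.39° = -244.39° ≡ 115.61° (principal value)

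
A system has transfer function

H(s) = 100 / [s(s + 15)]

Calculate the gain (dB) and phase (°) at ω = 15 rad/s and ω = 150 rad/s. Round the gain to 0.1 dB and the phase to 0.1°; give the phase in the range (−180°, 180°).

At s = jω = j15:
pole (s+15): 15 + j15 → |·| = √(15²+15²) = √450 ≈ 21.213, ∠ = arctan(15/15) ≈ 45.00°
pole at origin: |s| = 15, ∠ = 90.00° (in denominator)
|H| = 100 / 318.19 ≈ 0.31428
Gain = 20 log₁₀(0.31428) ≈ -10.05 dB
∠H = 0.00° − 135.00° = -135.00°

At s = jω = j150:
pole (s+15): 15 + j150 → |·| = √(15²+150²) = √22725 ≈ 150.75, ∠ = arctan(150/15) ≈ 84.29°
pole at origin: |s| = 150, ∠ = 90.00° (in denominator)
|H| = 100 / 22612 ≈ 0.0044224
Gain = 20 log₁₀(0.0044224) ≈ -47.09 dB
∠H = 0.00° − 174.29° = -174.29°

ω = 15: -10.1 dB, -135.0°; ω = 150: -47.1 dB, -174.3°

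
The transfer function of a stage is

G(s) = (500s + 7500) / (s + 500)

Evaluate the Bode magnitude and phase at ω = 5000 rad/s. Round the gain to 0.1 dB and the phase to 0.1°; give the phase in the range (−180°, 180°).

53.9 dB, 5.5°

Substitute s = j5000:
Numerator: 500(j5000) + 7500 = 7500 + j2500000
Denominator: (j5000) + 500 = 500 + j5000
|N| = √(7500² + 2500000²) ≈ 2.5e+06, ∠N ≈ 89.83°
|D| = √(500² + 5000²) ≈ 5024.9, ∠D ≈ 84.29°
|G| = 2.5e+06 / 5024.9 ≈ 497.52
Gain = 20 log₁₀(497.52) ≈ 53.94 dB
∠G = 89.83° − 84.29° = 5.54°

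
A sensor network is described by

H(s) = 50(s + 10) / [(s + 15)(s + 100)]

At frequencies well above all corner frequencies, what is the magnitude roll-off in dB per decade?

Each pole contributes −20 dB/decade at high frequency; each zero contributes +20 dB/decade.
Net: 1 zero(s) − 2 pole(s) → -20 dB/decade.

-20 dB/decade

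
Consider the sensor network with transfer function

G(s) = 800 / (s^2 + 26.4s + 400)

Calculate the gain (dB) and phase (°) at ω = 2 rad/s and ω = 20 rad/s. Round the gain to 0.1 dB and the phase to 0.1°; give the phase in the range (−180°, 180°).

ω = 2: 6.0 dB, -7.6°; ω = 20: 3.6 dB, -90.0°

At s = jω = j2:
quadratic: (j2)² + 26.4·j2 + 400 = 396 + j52.8 → |·| ≈ 399.5, ∠ ≈ 7.59°
|G| = 800 / 399.5 ≈ 2.0025
Gain = 20 log₁₀(2.0025) ≈ 6.03 dB
∠G = 0.00° − 7.59° = -7.59°

At s = jω = j20:
quadratic: (j20)² + 26.4·j20 + 400 = 0 + j528 → |·| ≈ 528, ∠ ≈ 90.00°
|G| = 800 / 528 ≈ 1.5152
Gain = 20 log₁₀(1.5152) ≈ 3.61 dB
∠G = 0.00° − 90.00° = -90.00°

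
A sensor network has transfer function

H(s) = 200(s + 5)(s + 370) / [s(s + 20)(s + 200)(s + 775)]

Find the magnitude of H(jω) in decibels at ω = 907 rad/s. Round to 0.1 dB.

At s = jω = j907:
zero (s+5): 5 + j907 → |·| = √(5²+907²) = √822674 ≈ 907.01, ∠ = arctan(907/5) ≈ 89.68°
zero (s+370): 370 + j907 → |·| = √(370²+907²) = √959549 ≈ 979.57, ∠ = arctan(907/370) ≈ 67.81°
pole (s+20): 20 + j907 → |·| = √(20²+907²) = √823049 ≈ 907.22, ∠ = arctan(907/20) ≈ 88.74°
pole (s+200): 200 + j907 → |·| = √(200²+907²) = √862649 ≈ 928.79, ∠ = arctan(907/200) ≈ 77.56°
pole (s+775): 775 + j907 → |·| = √(775²+907²) = √1423274 ≈ 1193, ∠ = arctan(907/775) ≈ 49.49°
pole at origin: |s| = 907, ∠ = 90.00° (in denominator)
|H| = 200 · 8.8848e+05 / 9.1175e+11 ≈ 0.0001949
Gain = 20 log₁₀(0.0001949) ≈ -74.20 dB

-74.2 dB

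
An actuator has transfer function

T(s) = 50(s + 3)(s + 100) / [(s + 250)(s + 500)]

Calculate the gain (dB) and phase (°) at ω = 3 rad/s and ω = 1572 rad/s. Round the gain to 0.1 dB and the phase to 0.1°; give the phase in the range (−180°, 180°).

ω = 3: -15.4 dB, 45.7°; ω = 1572: 33.5 dB, 22.9°

At s = jω = j3:
zero (s+3): 3 + j3 → |·| = √(3²+3²) = √18 ≈ 4.2426, ∠ = arctan(3/3) ≈ 45.00°
zero (s+100): 100 + j3 → |·| = √(100²+3²) = √10009 ≈ 100.04, ∠ = arctan(3/100) ≈ 1.72°
pole (s+250): 250 + j3 → |·| = √(250²+3²) = √62509 ≈ 250.02, ∠ = arctan(3/250) ≈ 0.69°
pole (s+500): 500 + j3 → |·| = √(500²+3²) = √250009 ≈ 500.01, ∠ = arctan(3/500) ≈ 0.34°
|T| = 50 · 424.43 / 1.2501e+05 ≈ 0.16976
Gain = 20 log₁₀(0.16976) ≈ -15.40 dB
∠T = 46.72° − 1.03° = 45.69°

At s = jω = j1572:
zero (s+3): 3 + j1572 → |·| = √(3²+1572²) = √2471193 ≈ 1572, ∠ = arctan(1572/3) ≈ 89.89°
zero (s+100): 100 + j1572 → |·| = √(100²+1572²) = √2481184 ≈ 1575.2, ∠ = arctan(1572/100) ≈ 86.36°
pole (s+250): 250 + j1572 → |·| = √(250²+1572²) = √2533684 ≈ 1591.8, ∠ = arctan(1572/250) ≈ 80.96°
pole (s+500): 500 + j1572 → |·| = √(500²+1572²) = √2721184 ≈ 1649.6, ∠ = arctan(1572/500) ≈ 72.36°
|T| = 50 · 2.4762e+06 / 2.6258e+06 ≈ 47.151
Gain = 20 log₁₀(47.151) ≈ 33.47 dB
∠T = 176.25° − 153.32° = 22.93°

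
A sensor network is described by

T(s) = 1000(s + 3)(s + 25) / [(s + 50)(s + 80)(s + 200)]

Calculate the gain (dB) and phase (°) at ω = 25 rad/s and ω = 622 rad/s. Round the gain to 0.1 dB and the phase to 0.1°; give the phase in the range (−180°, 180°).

At s = jω = j25:
zero (s+3): 3 + j25 → |·| = √(3²+25²) = √634 ≈ 25.179, ∠ = arctan(25/3) ≈ 83.16°
zero (s+25): 25 + j25 → |·| = √(25²+25²) = √1250 ≈ 35.355, ∠ = arctan(25/25) ≈ 45.00°
pole (s+50): 50 + j25 → |·| = √(50²+25²) = √3125 ≈ 55.902, ∠ = arctan(25/50) ≈ 26.57°
pole (s+80): 80 + j25 → |·| = √(80²+25²) = √7025 ≈ 83.815, ∠ = arctan(25/80) ≈ 17.35°
pole (s+200): 200 + j25 → |·| = √(200²+25²) = √40625 ≈ 201.56, ∠ = arctan(25/200) ≈ 7.13°
|T| = 1000 · 890.2 / 9.4439e+05 ≈ 0.94262
Gain = 20 log₁₀(0.94262) ≈ -0.51 dB
∠T = 128.16° − 51.05° = 77.11°

At s = jω = j622:
zero (s+3): 3 + j622 → |·| = √(3²+622²) = √386893 ≈ 622.01, ∠ = arctan(622/3) ≈ 89.72°
zero (s+25): 25 + j622 → |·| = √(25²+622²) = √387509 ≈ 622.5, ∠ = arctan(622/25) ≈ 87.70°
pole (s+50): 50 + j622 → |·| = √(50²+622²) = √389384 ≈ 624.01, ∠ = arctan(622/50) ≈ 85.40°
pole (s+80): 80 + j622 → |·| = √(80²+622²) = √393284 ≈ 627.12, ∠ = arctan(622/80) ≈ 82.67°
pole (s+200): 200 + j622 → |·| = √(200²+622²) = √426884 ≈ 653.36, ∠ = arctan(622/200) ≈ 72.18°
|T| = 1000 · 3.872e+05 / 2.5568e+08 ≈ 1.5144
Gain = 20 log₁₀(1.5144) ≈ 3.60 dB
∠T = 177.42° − 240.25° = -62.83°

ω = 25: -0.5 dB, 77.1°; ω = 622: 3.6 dB, -62.8°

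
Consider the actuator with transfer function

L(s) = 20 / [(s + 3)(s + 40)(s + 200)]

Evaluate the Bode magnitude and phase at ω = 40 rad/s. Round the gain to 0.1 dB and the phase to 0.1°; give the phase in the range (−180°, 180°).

At s = jω = j40:
pole (s+3): 3 + j40 → |·| = √(3²+40²) = √1609 ≈ 40.112, ∠ = arctan(40/3) ≈ 85.71°
pole (s+40): 40 + j40 → |·| = √(40²+40²) = √3200 ≈ 56.569, ∠ = arctan(40/40) ≈ 45.00°
pole (s+200): 200 + j40 → |·| = √(200²+40²) = √41600 ≈ 203.96, ∠ = arctan(40/200) ≈ 11.31°
|L| = 20 / 4.628e+05 ≈ 4.3215e-05
Gain = 20 log₁₀(4.3215e-05) ≈ -87.29 dB
∠L = 0.00° − 142.02° = -142.02°

-87.3 dB, -142.0°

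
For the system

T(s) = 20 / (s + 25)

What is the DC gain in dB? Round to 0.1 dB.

-1.9 dB

T(0) = 20 / (25) = 0.8
20 log₁₀(0.8) ≈ -1.94 dB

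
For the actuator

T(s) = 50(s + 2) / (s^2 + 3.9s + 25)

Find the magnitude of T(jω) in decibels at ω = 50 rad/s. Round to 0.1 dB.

At s = jω = j50:
zero (s+2): 2 + j50 → |·| = √(2²+50²) = √2504 ≈ 50.04, ∠ = arctan(50/2) ≈ 87.71°
quadratic: (j50)² + 3.9·j50 + 25 = -2475 + j195 → |·| ≈ 2482.7, ∠ ≈ 175.50°
|T| = 50 · 50.04 / 2482.7 ≈ 1.0078
Gain = 20 log₁₀(1.0078) ≈ 0.07 dB

0.1 dB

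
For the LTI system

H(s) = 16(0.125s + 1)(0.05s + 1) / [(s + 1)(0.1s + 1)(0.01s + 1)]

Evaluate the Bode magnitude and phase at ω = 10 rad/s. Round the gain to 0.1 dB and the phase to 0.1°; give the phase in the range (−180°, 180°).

6.0 dB, -57.1°

At ω = 10 rad/s:
zero (1 + j10·0.125) = 1 + j1.25 → |·| ≈ 1.6008, ∠ ≈ 51.34°
zero (1 + j10·0.05) = 1 + j0.5 → |·| ≈ 1.118, ∠ ≈ 26.57°
pole (1 + j10·1) = 1 + j10 → |·| ≈ 10.05, ∠ ≈ 84.29°
pole (1 + j10·0.1) = 1 + j1 → |·| ≈ 1.4142, ∠ ≈ 45.00°
pole (1 + j10·0.01) = 1 + j0.1 → |·| ≈ 1.005, ∠ ≈ 5.71°
|H| = 16 · 1.6008 · 1.118 / (10.05 · 1.4142 · 1.005) ≈ 2.0047
Gain = 20 log₁₀(2.0047) ≈ 6.04 dB
∠H = (51.34° + 26.57°) − (84.29° + 45.00° + 5.71°) = -57.09°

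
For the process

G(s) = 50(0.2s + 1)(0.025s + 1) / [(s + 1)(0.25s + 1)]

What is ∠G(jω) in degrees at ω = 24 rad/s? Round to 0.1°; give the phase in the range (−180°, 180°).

At ω = 24 rad/s:
zero (1 + j24·0.2) = 1 + j4.8 → |·| ≈ 4.9031, ∠ ≈ 78.23°
zero (1 + j24·0.025) = 1 + j0.6 → |·| ≈ 1.1662, ∠ ≈ 30.96°
pole (1 + j24·1) = 1 + j24 → |·| ≈ 24.021, ∠ ≈ 87.61°
pole (1 + j24·0.25) = 1 + j6 → |·| ≈ 6.0828, ∠ ≈ 80.54°
∠G = (78.23° + 30.96°) − (87.61° + 80.54°) = -58.96°

-59.0°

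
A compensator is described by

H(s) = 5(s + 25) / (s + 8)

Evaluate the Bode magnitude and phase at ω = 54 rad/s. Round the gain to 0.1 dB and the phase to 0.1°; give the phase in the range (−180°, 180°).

14.7 dB, -16.4°

At s = jω = j54:
zero (s+25): 25 + j54 → |·| = √(25²+54²) = √3541 ≈ 59.506, ∠ = arctan(54/25) ≈ 65.16°
pole (s+8): 8 + j54 → |·| = √(8²+54²) = √2980 ≈ 54.589, ∠ = arctan(54/8) ≈ 81.57°
|H| = 5 · 59.506 / 54.589 ≈ 5.4504
Gain = 20 log₁₀(5.4504) ≈ 14.73 dB
∠H = 65.16° − 81.57° = -16.41°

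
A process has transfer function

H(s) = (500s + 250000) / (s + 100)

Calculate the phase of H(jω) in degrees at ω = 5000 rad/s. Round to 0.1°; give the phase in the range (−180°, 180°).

Substitute s = j5000:
Numerator: 500(j5000) + 250000 = 250000 + j2500000
Denominator: (j5000) + 100 = 100 + j5000
|N| = √(250000² + 2500000²) ≈ 2.5125e+06, ∠N ≈ 84.29°
|D| = √(100² + 5000²) ≈ 5001, ∠D ≈ 88.85°
∠H = 84.29° − 88.85° = -4.56°

-4.6°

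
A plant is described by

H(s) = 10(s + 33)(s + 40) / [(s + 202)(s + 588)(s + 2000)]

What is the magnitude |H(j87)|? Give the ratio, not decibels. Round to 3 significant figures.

At s = jω = j87:
zero (s+33): 33 + j87 → |·| = √(33²+87²) = √8658 ≈ 93.048, ∠ = arctan(87/33) ≈ 69.23°
zero (s+40): 40 + j87 → |·| = √(40²+87²) = √9169 ≈ 95.755, ∠ = arctan(87/40) ≈ 65.31°
pole (s+202): 202 + j87 → |·| = √(202²+87²) = √48373 ≈ 219.94, ∠ = arctan(87/202) ≈ 23.30°
pole (s+588): 588 + j87 → |·| = √(588²+87²) = √353313 ≈ 594.4, ∠ = arctan(87/588) ≈ 8.42°
pole (s+2000): 2000 + j87 → |·| = √(2000²+87²) = √4007569 ≈ 2001.9, ∠ = arctan(87/2000) ≈ 2.49°
|H| = 10 · 8909.8 / 2.6171e+08 ≈ 0.00034045

0.000340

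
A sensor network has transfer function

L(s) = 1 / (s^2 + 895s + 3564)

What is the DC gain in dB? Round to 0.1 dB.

-71.0 dB

L(0) = 1 / 3564 ≈ 0.00028058
20 log₁₀(0.00028058) ≈ -71.04 dB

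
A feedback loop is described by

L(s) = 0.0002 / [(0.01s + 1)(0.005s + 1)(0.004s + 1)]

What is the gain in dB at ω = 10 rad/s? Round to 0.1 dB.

At ω = 10 rad/s:
pole (1 + j10·0.01) = 1 + j0.1 → |·| ≈ 1.005, ∠ ≈ 5.71°
pole (1 + j10·0.005) = 1 + j0.05 → |·| ≈ 1.0012, ∠ ≈ 2.86°
pole (1 + j10·0.004) = 1 + j0.04 → |·| ≈ 1.0008, ∠ ≈ 2.29°
|L| = 0.0002 · 1 / (1.005 · 1.0012 · 1.0008) ≈ 0.00019861
Gain = 20 log₁₀(0.00019861) ≈ -74.04 dB

-74.0 dB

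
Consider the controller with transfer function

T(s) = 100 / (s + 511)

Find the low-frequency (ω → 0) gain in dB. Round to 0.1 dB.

T(0) = 100 / (511) ≈ 0.19569
20 log₁₀(0.19569) ≈ -14.17 dB

-14.2 dB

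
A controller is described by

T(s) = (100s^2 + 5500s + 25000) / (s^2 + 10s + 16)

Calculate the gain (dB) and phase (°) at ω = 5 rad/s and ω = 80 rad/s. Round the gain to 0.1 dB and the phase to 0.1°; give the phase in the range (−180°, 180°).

ω = 5: 56.9 dB, -49.5°; ω = 80: 41.4 dB, -28.4°

Substitute s = j5:
Numerator: 100(j5)^2 + 5500(j5) + 25000 = 22500 + j27500
Denominator: (j5)^2 + 10(j5) + 16 = -9 + j50
|N| = √(22500² + 27500²) ≈ 35532, ∠N ≈ 50.71°
|D| = √(9² + 50²) ≈ 50.804, ∠D ≈ 100.20°
|T| = 35532 / 50.804 ≈ 699.39
Gain = 20 log₁₀(699.39) ≈ 56.89 dB
∠T = 50.71° − 100.20° = -49.49°

Substitute s = j80:
Numerator: 100(j80)^2 + 5500(j80) + 25000 = -615000 + j440000
Denominator: (j80)^2 + 10(j80) + 16 = -6384 + j800
|N| = √(615000² + 440000²) ≈ 7.5619e+05, ∠N ≈ 144.42°
|D| = √(6384² + 800²) ≈ 6433.9, ∠D ≈ 172.86°
|T| = 7.5619e+05 / 6433.9 ≈ 117.53
Gain = 20 log₁₀(117.53) ≈ 41.40 dB
∠T = 144.42° − 172.86° = -28.44°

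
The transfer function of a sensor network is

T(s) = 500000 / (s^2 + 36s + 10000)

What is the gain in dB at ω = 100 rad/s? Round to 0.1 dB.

At s = jω = j100:
quadratic: (j100)² + 36·j100 + 10000 = 0 + j3600 → |·| ≈ 3600, ∠ ≈ 90.00°
|T| = 500000 / 3600 ≈ 138.89
Gain = 20 log₁₀(138.89) ≈ 42.85 dB

42.9 dB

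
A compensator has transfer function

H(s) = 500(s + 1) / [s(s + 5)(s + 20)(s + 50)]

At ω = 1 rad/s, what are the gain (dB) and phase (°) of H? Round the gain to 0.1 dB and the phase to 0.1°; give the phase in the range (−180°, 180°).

At s = jω = j1:
zero (s+1): 1 + j1 → |·| = √(1²+1²) = √2 ≈ 1.4142, ∠ = arctan(1/1) ≈ 45.00°
pole (s+5): 5 + j1 → |·| = √(5²+1²) = √26 ≈ 5.099, ∠ = arctan(1/5) ≈ 11.31°
pole (s+20): 20 + j1 → |·| = √(20²+1²) = √401 ≈ 20.025, ∠ = arctan(1/20) ≈ 2.86°
pole (s+50): 50 + j1 → |·| = √(50²+1²) = √2501 ≈ 50.01, ∠ = arctan(1/50) ≈ 1.15°
pole at origin: |s| = 1, ∠ = 90.00° (in denominator)
|H| = 500 · 1.4142 / 5106.4 ≈ 0.13847
Gain = 20 log₁₀(0.13847) ≈ -17.17 dB
∠H = 45.00° − 105.32° = -60.32°

-17.2 dB, -60.3°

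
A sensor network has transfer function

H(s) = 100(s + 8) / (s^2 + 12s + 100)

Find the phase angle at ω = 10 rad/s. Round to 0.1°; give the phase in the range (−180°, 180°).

-38.7°

At s = jω = j10:
zero (s+8): 8 + j10 → |·| = √(8²+10²) = √164 ≈ 12.806, ∠ = arctan(10/8) ≈ 51.34°
quadratic: (j10)² + 12·j10 + 100 = 0 + j120 → |·| ≈ 120, ∠ ≈ 90.00°
∠H = 51.34° − 90.00° = -38.66°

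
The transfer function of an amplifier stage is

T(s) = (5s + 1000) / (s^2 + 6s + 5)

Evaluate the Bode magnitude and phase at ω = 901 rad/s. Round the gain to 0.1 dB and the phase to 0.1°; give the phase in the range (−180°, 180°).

-44.9 dB, -102.1°

Substitute s = j901:
Numerator: 5(j901) + 1000 = 1000 + j4505
Denominator: (j901)^2 + 6(j901) + 5 = -811796 + j5406
|N| = √(1000² + 4505²) ≈ 4614.7, ∠N ≈ 77.48°
|D| = √(811796² + 5406²) ≈ 8.1181e+05, ∠D ≈ 179.62°
|T| = 4614.7 / 8.1181e+05 ≈ 0.0056845
Gain = 20 log₁₀(0.0056845) ≈ -44.91 dB
∠T = 77.48° − 179.62° = -102.14°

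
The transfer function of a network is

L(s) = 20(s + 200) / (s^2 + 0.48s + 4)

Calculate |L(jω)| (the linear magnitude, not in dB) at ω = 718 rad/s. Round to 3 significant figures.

0.0289

At s = jω = j718:
zero (s+200): 200 + j718 → |·| = √(200²+718²) = √555524 ≈ 745.33, ∠ = arctan(718/200) ≈ 74.43°
quadratic: (j718)² + 0.48·j718 + 4 = -515520 + j344.64 → |·| ≈ 5.1552e+05, ∠ ≈ 179.96°
|L| = 20 · 745.33 / 5.1552e+05 ≈ 0.028916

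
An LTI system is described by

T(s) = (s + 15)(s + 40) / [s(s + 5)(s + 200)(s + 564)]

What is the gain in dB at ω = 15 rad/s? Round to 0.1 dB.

-89.4 dB

At s = jω = j15:
zero (s+15): 15 + j15 → |·| = √(15²+15²) = √450 ≈ 21.213, ∠ = arctan(15/15) ≈ 45.00°
zero (s+40): 40 + j15 → |·| = √(40²+15²) = √1825 ≈ 42.72, ∠ = arctan(15/40) ≈ 20.56°
pole (s+5): 5 + j15 → |·| = √(5²+15²) = √250 ≈ 15.811, ∠ = arctan(15/5) ≈ 71.57°
pole (s+200): 200 + j15 → |·| = √(200²+15²) = √40225 ≈ 200.56, ∠ = arctan(15/200) ≈ 4.29°
pole (s+564): 564 + j15 → |·| = √(564²+15²) = √318321 ≈ 564.2, ∠ = arctan(15/564) ≈ 1.52°
pole at origin: |s| = 15, ∠ = 90.00° (in denominator)
|T| = 1 · 906.22 / 2.6837e+07 ≈ 3.3768e-05
Gain = 20 log₁₀(3.3768e-05) ≈ -89.43 dB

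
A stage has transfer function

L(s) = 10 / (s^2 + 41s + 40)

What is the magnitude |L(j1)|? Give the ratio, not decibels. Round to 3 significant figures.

Substitute s = j1:
Numerator: 10 = 10 + j0
Denominator: (j1)^2 + 41(j1) + 40 = 39 + j41
|N| = √(10² + 0²) ≈ 10, ∠N ≈ 0.00°
|D| = √(39² + 41²) ≈ 56.586, ∠D ≈ 46.43°
|L| = 10 / 56.586 ≈ 0.17672

0.177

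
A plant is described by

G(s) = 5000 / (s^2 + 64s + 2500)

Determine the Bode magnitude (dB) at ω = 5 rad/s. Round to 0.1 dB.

6.0 dB

At s = jω = j5:
quadratic: (j5)² + 64·j5 + 2500 = 2475 + j320 → |·| ≈ 2495.6, ∠ ≈ 7.37°
|G| = 5000 / 2495.6 ≈ 2.0035
Gain = 20 log₁₀(2.0035) ≈ 6.04 dB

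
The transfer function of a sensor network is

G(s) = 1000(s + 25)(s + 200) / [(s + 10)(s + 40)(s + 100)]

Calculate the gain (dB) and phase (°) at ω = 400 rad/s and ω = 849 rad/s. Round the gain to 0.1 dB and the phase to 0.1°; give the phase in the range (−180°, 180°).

At s = jω = j400:
zero (s+25): 25 + j400 → |·| = √(25²+400²) = √160625 ≈ 400.78, ∠ = arctan(400/25) ≈ 86.42°
zero (s+200): 200 + j400 → |·| = √(200²+400²) = √200000 ≈ 447.21, ∠ = arctan(400/200) ≈ 63.43°
pole (s+10): 10 + j400 → |·| = √(10²+400²) = √160100 ≈ 400.12, ∠ = arctan(400/10) ≈ 88.57°
pole (s+40): 40 + j400 → |·| = √(40²+400²) = √161600 ≈ 402, ∠ = arctan(400/40) ≈ 84.29°
pole (s+100): 100 + j400 → |·| = √(100²+400²) = √170000 ≈ 412.31, ∠ = arctan(400/100) ≈ 75.96°
|G| = 1000 · 1.7923e+05 / 6.6319e+07 ≈ 2.7025
Gain = 20 log₁₀(2.7025) ≈ 8.64 dB
∠G = 149.85° − 248.82° = -98.97°

At s = jω = j849:
zero (s+25): 25 + j849 → |·| = √(25²+849²) = √721426 ≈ 849.37, ∠ = arctan(849/25) ≈ 88.31°
zero (s+200): 200 + j849 → |·| = √(200²+849²) = √760801 ≈ 872.24, ∠ = arctan(849/200) ≈ 76.74°
pole (s+10): 10 + j849 → |·| = √(10²+849²) = √720901 ≈ 849.06, ∠ = arctan(849/10) ≈ 89.33°
pole (s+40): 40 + j849 → |·| = √(40²+849²) = √722401 ≈ 849.94, ∠ = arctan(849/40) ≈ 87.30°
pole (s+100): 100 + j849 → |·| = √(100²+849²) = √730801 ≈ 854.87, ∠ = arctan(849/100) ≈ 83.28°
|G| = 1000 · 7.4085e+05 / 6.1692e+08 ≈ 1.2009
Gain = 20 log₁₀(1.2009) ≈ 1.59 dB
∠G = 165.05° − 259.91° = -94.86°

ω = 400: 8.6 dB, -99.0°; ω = 849: 1.6 dB, -94.9°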